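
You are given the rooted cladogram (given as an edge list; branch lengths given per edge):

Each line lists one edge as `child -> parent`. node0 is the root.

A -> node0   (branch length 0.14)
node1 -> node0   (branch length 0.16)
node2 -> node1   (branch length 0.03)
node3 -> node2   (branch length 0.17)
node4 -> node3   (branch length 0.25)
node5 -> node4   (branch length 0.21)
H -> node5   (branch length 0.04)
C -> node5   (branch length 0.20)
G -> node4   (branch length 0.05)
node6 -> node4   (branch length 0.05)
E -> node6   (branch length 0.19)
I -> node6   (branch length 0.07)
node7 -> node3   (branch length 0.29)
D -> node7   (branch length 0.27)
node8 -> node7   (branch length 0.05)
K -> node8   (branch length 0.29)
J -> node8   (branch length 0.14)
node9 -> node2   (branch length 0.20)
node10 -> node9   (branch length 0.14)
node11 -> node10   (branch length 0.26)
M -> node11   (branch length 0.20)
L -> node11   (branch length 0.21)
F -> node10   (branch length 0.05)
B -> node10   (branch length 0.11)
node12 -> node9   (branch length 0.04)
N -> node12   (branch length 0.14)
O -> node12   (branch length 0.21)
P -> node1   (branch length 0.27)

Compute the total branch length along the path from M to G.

The path runs M → … → MRCA → … → G; the MRCA is the node subtending ((((H,C),G,(E,I)),(D,(K,J))),(((M,L),F,B),(N,O))).
Branch lengths along that path: 0.20 + 0.26 + 0.14 + 0.20 + 0.17 + 0.25 + 0.05 = 1.27.

1.27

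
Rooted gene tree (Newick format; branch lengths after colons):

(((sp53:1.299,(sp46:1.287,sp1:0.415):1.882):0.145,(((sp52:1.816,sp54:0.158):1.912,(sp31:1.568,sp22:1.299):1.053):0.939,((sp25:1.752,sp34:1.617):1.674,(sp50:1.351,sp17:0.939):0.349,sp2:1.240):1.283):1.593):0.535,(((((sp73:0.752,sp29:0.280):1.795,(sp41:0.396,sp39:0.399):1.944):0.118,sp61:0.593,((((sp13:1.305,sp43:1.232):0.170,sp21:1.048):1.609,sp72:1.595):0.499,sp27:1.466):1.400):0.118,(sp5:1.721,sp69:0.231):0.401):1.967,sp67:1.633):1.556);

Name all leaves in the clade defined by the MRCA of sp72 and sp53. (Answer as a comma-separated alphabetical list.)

Tracing sp72: it sits inside (((sp13,sp43),sp21),sp72).
Tracing sp53: it sits inside (sp53,(sp46,sp1)).
The smallest clade enclosing both is the whole tree (their MRCA is the root), so the answer is all 25 tips in alphabetical order.

sp1, sp13, sp17, sp2, sp21, sp22, sp25, sp27, sp29, sp31, sp34, sp39, sp41, sp43, sp46, sp5, sp50, sp52, sp53, sp54, sp61, sp67, sp69, sp72, sp73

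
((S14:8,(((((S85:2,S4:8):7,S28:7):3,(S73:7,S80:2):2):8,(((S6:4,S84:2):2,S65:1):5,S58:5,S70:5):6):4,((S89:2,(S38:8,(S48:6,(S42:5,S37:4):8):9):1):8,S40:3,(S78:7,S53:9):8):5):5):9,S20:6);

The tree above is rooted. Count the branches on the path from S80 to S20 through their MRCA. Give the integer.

The MRCA of S80 and S20 is the root of the tree.
From S80 up to that node: 6 branches. From S20 up to the same node: 1 branch. Total: 6 + 1 = 7.

7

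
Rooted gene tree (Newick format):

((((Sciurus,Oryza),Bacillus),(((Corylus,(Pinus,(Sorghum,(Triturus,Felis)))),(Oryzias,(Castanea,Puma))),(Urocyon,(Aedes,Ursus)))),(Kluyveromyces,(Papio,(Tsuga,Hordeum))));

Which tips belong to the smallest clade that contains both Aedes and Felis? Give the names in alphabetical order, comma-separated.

Tracing Aedes: it sits inside (Aedes,Ursus).
Tracing Felis: it sits inside (Triturus,Felis).
The smallest clade enclosing both is (((Corylus,(Pinus,(Sorghum,(Triturus,Felis)))),(Oryzias,(Castanea,Puma))),(Urocyon,(Aedes,Ursus))); the answer is its 11 terminal taxa in alphabetical order.

Aedes, Castanea, Corylus, Felis, Oryzias, Pinus, Puma, Sorghum, Triturus, Urocyon, Ursus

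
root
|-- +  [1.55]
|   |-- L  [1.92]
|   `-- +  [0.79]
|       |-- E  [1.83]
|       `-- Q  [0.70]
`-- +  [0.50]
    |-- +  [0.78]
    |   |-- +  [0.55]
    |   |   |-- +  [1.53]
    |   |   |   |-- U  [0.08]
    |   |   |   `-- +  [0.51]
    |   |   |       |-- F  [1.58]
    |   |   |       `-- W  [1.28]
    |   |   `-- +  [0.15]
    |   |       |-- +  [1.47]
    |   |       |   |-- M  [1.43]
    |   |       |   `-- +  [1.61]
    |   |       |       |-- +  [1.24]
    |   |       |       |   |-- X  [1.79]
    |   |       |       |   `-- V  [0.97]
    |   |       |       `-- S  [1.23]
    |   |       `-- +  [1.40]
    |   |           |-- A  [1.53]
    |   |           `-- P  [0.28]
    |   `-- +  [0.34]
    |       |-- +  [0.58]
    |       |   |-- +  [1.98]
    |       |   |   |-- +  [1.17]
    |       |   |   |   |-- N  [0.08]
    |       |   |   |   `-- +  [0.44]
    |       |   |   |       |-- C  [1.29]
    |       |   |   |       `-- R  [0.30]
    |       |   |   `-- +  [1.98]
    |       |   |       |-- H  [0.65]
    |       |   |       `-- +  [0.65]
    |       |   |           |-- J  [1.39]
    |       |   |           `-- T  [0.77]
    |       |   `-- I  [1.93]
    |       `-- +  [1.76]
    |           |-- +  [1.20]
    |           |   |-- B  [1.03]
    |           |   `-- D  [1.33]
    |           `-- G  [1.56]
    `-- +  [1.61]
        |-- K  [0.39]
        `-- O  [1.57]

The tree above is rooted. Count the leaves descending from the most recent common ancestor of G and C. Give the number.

The MRCA of G and C is the node subtending ((((N,(C,R)),(H,(J,T))),I),((B,D),G)).
That clade contains 10 terminal taxa: B, C, D, G, H, I, J, N, R, T.

10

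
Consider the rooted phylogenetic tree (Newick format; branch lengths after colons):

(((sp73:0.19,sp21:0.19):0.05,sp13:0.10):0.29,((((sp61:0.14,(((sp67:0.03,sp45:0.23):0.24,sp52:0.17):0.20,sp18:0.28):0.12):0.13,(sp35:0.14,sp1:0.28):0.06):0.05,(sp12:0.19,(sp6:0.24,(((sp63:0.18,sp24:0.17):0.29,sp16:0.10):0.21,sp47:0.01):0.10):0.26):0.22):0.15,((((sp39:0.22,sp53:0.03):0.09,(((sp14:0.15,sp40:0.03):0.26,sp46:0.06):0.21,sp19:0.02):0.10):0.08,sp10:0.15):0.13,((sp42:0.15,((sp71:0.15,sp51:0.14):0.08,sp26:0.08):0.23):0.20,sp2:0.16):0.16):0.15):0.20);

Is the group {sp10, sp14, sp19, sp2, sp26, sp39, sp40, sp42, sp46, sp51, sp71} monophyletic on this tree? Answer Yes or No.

No

The MRCA of the listed taxa subtends ((((sp39,sp53),(((sp14,sp40),sp46),sp19)),sp10),((sp42,((sp71,sp51),sp26)),sp2)).
That clade also contains sp53, which is not in the proposed group, so the group is not monophyletic.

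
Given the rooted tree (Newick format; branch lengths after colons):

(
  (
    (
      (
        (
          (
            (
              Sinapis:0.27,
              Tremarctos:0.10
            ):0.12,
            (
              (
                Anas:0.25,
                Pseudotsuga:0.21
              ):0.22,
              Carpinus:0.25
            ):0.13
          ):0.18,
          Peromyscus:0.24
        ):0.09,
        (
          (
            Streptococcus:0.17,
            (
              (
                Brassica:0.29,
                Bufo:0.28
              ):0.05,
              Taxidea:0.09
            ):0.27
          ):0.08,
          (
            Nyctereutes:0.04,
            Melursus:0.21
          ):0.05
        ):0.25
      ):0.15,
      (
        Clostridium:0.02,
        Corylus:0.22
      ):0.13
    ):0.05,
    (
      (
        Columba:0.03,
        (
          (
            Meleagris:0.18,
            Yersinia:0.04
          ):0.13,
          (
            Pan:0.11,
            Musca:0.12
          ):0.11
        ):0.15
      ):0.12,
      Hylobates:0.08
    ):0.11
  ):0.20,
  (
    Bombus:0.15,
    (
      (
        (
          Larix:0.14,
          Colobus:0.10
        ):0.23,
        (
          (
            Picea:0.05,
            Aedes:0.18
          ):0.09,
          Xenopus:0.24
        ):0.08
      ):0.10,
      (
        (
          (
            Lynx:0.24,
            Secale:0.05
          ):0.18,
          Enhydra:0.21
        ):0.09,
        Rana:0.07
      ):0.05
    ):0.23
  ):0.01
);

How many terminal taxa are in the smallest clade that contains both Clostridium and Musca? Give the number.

20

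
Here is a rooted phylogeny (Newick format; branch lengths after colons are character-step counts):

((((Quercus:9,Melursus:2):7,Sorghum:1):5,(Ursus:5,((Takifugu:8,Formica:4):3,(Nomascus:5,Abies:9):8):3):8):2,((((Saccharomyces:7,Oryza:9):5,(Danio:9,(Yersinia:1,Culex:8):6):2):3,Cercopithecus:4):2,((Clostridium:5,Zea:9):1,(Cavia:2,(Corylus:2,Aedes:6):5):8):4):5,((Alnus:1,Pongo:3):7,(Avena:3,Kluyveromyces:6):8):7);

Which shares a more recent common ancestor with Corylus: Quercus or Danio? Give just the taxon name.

The MRCA of Corylus and Danio subtends ((((Saccharomyces,Oryza),(Danio,(Yersinia,Culex))),Cercopithecus),((Clostridium,Zea),(Cavia,(Corylus,Aedes)))) (11 taxa).
The MRCA of Corylus and Quercus is the root, subtending the entire tree (23 taxa).
The first is nested inside the second, so Corylus shares a more recent common ancestor with Danio.

Danio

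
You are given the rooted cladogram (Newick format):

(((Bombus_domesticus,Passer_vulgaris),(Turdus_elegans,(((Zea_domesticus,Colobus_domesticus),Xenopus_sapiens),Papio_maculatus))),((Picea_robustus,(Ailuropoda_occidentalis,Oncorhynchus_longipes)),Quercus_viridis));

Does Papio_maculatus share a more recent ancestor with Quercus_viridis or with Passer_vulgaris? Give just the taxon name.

Passer_vulgaris

The MRCA of Papio_maculatus and Passer_vulgaris subtends ((Bombus_domesticus,Passer_vulgaris),(Turdus_elegans,(((Zea_domesticus,Colobus_domesticus),Xenopus_sapiens),Papio_maculatus))) (7 taxa).
The MRCA of Papio_maculatus and Quercus_viridis is the root, subtending the entire tree (11 taxa).
The first is nested inside the second, so Papio_maculatus shares a more recent common ancestor with Passer_vulgaris.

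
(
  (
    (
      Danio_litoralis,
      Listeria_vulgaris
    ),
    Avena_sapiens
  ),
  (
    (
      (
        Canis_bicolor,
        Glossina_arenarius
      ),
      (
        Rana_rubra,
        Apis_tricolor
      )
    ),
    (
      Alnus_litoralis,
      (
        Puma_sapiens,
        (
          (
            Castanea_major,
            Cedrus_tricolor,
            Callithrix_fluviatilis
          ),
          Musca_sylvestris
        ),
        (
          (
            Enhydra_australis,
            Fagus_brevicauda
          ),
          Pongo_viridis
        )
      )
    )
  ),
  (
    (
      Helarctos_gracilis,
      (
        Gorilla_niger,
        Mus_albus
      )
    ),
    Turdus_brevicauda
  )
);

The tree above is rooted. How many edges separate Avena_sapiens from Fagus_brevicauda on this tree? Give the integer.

The MRCA of Avena_sapiens and Fagus_brevicauda is the root of the tree.
From Avena_sapiens up to that node: 2 branches. From Fagus_brevicauda up to the same node: 6 branches. Total: 2 + 6 = 8.

8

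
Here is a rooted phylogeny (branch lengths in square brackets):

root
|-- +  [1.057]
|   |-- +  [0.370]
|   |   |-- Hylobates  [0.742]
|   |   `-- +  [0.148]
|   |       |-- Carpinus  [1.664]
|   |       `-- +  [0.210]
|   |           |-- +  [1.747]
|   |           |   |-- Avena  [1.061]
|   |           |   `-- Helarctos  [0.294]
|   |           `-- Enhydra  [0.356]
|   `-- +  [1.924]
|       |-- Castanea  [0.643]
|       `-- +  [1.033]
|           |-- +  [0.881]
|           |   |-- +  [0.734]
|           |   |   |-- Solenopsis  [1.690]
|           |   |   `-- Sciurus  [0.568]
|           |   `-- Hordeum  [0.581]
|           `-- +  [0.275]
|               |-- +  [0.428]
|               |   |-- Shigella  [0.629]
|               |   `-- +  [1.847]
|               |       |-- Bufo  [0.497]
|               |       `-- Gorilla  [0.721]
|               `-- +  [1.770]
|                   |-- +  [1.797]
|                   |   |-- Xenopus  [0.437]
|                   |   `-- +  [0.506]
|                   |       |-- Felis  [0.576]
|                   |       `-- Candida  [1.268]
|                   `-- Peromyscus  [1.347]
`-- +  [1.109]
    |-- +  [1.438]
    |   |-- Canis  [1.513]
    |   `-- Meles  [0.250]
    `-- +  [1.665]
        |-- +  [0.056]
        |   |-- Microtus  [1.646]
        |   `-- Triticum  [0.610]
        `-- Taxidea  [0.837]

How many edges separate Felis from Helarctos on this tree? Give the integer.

12

The MRCA of Felis and Helarctos is the node subtending ((Hylobates,(Carpinus,((Avena,Helarctos),Enhydra))),(Castanea,(((Solenopsis,Sciurus),Hordeum),((Shigella,(Bufo,Gorilla)),((Xenopus,(Felis,Candida)),Peromyscus))))).
From Felis up to that node: 7 branches. From Helarctos up to the same node: 5 branches. Total: 7 + 5 = 12.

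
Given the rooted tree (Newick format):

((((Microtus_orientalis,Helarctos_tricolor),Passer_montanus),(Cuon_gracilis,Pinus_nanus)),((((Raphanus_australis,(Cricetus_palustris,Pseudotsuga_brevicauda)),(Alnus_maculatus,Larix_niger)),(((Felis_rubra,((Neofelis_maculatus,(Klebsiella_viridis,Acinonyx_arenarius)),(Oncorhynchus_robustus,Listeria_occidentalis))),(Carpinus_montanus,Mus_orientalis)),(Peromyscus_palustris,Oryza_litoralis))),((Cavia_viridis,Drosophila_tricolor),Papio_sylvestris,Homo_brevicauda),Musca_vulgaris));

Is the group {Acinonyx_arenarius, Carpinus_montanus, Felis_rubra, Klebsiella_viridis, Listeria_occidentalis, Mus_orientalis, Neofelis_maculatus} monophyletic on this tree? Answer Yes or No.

The MRCA of the listed taxa subtends ((Felis_rubra,((Neofelis_maculatus,(Klebsiella_viridis,Acinonyx_arenarius)),(Oncorhynchus_robustus,Listeria_occidentalis))),(Carpinus_montanus,Mus_orientalis)).
That clade also contains Oncorhynchus_robustus, which is not in the proposed group, so the group is not monophyletic.

No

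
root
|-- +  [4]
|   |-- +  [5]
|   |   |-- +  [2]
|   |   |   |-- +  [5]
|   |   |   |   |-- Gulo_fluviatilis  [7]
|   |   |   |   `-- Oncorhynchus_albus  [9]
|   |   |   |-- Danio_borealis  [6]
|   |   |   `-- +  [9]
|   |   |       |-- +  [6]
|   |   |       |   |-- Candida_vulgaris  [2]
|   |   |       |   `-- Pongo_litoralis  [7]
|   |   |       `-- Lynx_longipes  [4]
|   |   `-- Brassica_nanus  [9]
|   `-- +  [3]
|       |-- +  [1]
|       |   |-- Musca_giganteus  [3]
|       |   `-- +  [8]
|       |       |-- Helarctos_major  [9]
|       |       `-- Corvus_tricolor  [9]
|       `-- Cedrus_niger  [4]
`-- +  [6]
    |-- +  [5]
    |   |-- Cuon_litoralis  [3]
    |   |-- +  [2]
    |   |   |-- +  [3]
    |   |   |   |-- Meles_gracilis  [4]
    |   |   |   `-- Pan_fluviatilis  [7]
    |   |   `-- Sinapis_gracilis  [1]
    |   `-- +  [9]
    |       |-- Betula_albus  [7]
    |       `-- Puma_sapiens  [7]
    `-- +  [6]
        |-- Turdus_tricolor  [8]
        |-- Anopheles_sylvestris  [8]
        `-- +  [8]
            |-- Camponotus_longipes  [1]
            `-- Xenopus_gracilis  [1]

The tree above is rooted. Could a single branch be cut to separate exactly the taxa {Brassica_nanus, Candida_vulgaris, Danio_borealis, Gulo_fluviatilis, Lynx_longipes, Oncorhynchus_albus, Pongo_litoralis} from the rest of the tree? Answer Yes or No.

The most recent common ancestor of these taxa subtends (((Gulo_fluviatilis,Oncorhynchus_albus),Danio_borealis,((Candida_vulgaris,Pongo_litoralis),Lynx_longipes)),Brassica_nanus).
That clade has exactly 7 tips — every listed taxon and nothing else — so the group is monophyletic.

Yes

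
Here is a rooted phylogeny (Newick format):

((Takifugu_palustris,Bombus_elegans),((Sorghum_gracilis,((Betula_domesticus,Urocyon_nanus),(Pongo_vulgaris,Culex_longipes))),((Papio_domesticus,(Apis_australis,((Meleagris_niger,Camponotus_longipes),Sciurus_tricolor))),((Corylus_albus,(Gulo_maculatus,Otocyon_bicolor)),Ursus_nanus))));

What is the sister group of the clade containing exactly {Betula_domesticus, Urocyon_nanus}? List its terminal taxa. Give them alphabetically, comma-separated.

Culex_longipes, Pongo_vulgaris

The clade containing exactly {Betula_domesticus, Urocyon_nanus} attaches to the tree at the node subtending ((Betula_domesticus,Urocyon_nanus),(Pongo_vulgaris,Culex_longipes)).
The other lineage descending from that same node — the sister group — is (Pongo_vulgaris,Culex_longipes); its 2 tips in alphabetical order are the answer.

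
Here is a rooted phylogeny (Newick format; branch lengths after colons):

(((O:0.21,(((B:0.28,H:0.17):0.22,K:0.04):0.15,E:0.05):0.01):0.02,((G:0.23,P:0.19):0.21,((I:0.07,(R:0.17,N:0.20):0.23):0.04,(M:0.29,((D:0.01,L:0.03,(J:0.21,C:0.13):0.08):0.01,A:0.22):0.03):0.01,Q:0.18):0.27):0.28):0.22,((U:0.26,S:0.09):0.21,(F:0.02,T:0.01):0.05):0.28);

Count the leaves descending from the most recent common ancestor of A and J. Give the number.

5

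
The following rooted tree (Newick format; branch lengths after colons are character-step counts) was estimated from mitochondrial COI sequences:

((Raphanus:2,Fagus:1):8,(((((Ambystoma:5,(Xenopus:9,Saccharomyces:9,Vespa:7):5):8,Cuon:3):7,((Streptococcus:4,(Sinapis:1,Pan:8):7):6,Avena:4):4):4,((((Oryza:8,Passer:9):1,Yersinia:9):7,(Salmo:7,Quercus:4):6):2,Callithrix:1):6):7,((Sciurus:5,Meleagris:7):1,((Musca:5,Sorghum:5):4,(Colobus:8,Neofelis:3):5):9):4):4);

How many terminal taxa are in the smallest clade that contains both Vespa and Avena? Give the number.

9

The MRCA of Vespa and Avena is the node subtending (((Ambystoma,(Xenopus,Saccharomyces,Vespa)),Cuon),((Streptococcus,(Sinapis,Pan)),Avena)).
That clade contains 9 terminal taxa: Ambystoma, Avena, Cuon, Pan, Saccharomyces, Sinapis, Streptococcus, Vespa, Xenopus.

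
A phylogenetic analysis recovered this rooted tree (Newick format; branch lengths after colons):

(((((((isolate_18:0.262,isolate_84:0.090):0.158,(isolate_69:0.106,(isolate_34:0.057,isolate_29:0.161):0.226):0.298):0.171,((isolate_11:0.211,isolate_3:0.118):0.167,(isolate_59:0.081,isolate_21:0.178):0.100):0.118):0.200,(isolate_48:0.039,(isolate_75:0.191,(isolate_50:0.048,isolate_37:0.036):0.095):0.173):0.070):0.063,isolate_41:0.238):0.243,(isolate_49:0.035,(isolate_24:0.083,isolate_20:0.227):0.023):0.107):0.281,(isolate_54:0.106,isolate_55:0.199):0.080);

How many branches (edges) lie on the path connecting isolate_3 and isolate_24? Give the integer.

9

The MRCA of isolate_3 and isolate_24 is the node subtending ((((((isolate_18,isolate_84),(isolate_69,(isolate_34,isolate_29))),((isolate_11,isolate_3),(isolate_59,isolate_21))),(isolate_48,(isolate_75,(isolate_50,isolate_37)))),isolate_41),(isolate_49,(isolate_24,isolate_20))).
From isolate_3 up to that node: 6 branches. From isolate_24 up to the same node: 3 branches. Total: 6 + 3 = 9.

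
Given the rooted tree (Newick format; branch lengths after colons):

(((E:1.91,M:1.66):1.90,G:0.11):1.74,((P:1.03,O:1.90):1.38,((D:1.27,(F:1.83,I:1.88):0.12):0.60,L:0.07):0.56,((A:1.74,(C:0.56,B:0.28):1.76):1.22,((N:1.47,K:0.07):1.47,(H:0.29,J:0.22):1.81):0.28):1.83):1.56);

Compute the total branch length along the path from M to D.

The path runs M → … → MRCA → … → D; the MRCA is the root of the tree.
Branch lengths along that path: 1.66 + 1.90 + 1.74 + 1.56 + 0.56 + 0.60 + 1.27 = 9.29.

9.29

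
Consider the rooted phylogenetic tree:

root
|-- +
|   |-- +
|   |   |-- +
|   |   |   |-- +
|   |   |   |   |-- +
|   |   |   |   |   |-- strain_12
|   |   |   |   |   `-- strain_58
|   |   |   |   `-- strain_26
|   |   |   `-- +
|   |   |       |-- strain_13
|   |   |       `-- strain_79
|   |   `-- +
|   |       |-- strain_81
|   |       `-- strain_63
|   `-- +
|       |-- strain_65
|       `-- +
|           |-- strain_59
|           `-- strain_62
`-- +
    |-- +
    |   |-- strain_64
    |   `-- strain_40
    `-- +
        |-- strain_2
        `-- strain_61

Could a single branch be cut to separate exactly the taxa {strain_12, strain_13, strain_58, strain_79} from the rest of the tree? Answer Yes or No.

No

The MRCA of the listed taxa subtends (((strain_12,strain_58),strain_26),(strain_13,strain_79)).
That clade also contains strain_26, which is not in the proposed group, so the group is not monophyletic.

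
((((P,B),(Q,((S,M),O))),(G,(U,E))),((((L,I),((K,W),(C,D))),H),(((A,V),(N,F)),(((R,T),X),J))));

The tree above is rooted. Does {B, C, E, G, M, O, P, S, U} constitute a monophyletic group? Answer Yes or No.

No

The MRCA of the listed taxa is the root, so the smallest clade containing them is the whole tree.
That clade also contains A, D, F, H, I, J, K, L, N, Q, R, T, V, W, X, which are not in the proposed group, so the group is not monophyletic.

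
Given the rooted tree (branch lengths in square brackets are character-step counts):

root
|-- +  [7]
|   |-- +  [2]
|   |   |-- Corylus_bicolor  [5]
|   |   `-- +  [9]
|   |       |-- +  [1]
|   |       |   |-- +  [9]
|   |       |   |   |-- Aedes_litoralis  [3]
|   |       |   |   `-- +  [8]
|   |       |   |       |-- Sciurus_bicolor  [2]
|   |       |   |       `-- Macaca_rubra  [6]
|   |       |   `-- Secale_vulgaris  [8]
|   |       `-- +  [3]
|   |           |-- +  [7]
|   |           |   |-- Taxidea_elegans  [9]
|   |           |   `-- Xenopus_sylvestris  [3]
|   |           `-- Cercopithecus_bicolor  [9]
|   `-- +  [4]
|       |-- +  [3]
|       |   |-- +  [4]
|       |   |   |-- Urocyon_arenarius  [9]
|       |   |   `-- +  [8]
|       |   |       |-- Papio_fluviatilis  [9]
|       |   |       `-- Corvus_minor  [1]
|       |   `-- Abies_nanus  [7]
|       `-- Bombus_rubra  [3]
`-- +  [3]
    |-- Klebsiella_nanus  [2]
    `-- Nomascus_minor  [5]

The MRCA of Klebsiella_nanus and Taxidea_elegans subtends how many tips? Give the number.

The MRCA of Klebsiella_nanus and Taxidea_elegans is the root, so the clade is the entire tree.
That clade contains 15 terminal taxa: Abies_nanus, Aedes_litoralis, Bombus_rubra, Cercopithecus_bicolor, Corvus_minor, Corylus_bicolor, Klebsiella_nanus, Macaca_rubra, Nomascus_minor, Papio_fluviatilis, Sciurus_bicolor, Secale_vulgaris, Taxidea_elegans, Urocyon_arenarius, Xenopus_sylvestris.

15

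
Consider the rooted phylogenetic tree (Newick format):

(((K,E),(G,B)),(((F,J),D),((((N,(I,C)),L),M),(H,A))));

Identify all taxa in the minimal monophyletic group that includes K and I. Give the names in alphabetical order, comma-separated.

Tracing K: it sits inside (K,E).
Tracing I: it sits inside (I,C).
The smallest clade enclosing both is the whole tree (their MRCA is the root), so the answer is all 14 tips in alphabetical order.

A, B, C, D, E, F, G, H, I, J, K, L, M, N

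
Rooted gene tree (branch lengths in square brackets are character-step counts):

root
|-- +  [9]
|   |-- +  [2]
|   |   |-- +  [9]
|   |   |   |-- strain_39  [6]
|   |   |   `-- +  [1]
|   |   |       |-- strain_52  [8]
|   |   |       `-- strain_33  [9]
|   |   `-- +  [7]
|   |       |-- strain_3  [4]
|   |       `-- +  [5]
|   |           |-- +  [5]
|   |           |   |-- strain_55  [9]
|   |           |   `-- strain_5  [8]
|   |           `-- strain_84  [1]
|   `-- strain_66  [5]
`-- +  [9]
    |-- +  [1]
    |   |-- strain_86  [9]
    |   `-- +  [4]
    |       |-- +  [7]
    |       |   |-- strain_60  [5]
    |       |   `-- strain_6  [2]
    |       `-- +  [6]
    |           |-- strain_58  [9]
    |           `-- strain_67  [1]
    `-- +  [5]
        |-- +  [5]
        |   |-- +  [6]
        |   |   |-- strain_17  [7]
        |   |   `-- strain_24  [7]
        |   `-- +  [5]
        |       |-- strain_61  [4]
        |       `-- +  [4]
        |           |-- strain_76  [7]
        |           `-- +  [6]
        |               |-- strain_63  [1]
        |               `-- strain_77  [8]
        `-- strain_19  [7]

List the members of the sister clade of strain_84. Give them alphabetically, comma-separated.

strain_5, strain_55

strain_84 attaches to the tree at the node subtending ((strain_55,strain_5),strain_84).
The other lineage descending from that same node — the sister group — is (strain_55,strain_5); its 2 tips in alphabetical order are the answer.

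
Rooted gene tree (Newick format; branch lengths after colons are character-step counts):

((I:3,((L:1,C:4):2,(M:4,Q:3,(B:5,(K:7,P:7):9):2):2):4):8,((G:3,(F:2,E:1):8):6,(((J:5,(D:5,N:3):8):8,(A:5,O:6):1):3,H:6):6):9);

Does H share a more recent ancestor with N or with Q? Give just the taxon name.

N

The MRCA of H and N subtends (((J,(D,N)),(A,O)),H) (6 taxa).
The MRCA of H and Q is the root, subtending the entire tree (17 taxa).
The first is nested inside the second, so H shares a more recent common ancestor with N.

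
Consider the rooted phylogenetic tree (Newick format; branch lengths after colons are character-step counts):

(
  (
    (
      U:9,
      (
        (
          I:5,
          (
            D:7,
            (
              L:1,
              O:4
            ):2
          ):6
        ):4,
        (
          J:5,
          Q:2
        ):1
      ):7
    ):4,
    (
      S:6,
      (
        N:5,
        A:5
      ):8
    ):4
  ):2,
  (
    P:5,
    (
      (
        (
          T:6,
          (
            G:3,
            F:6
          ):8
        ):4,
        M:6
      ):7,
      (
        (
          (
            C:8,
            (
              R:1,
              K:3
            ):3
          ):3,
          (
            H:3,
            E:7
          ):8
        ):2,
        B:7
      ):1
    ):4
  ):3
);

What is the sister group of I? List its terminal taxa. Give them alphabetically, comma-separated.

D, L, O

I attaches to the tree at the node subtending (I,(D,(L,O))).
The other lineage descending from that same node — the sister group — is (D,(L,O)); its 3 tips in alphabetical order are the answer.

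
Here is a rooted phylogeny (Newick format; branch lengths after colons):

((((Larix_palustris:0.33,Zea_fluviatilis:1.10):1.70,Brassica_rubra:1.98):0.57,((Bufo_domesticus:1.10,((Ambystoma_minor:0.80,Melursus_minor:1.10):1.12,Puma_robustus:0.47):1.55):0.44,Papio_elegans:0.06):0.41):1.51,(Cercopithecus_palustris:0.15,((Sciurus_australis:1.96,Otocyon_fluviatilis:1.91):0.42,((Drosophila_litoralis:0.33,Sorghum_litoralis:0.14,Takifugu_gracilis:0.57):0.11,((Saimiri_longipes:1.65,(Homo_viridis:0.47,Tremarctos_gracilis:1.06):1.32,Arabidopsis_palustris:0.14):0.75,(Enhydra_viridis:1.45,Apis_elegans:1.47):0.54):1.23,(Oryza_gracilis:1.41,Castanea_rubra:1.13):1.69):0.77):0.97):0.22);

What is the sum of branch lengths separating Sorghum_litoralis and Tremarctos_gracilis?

4.61

The path runs Sorghum_litoralis → … → MRCA → … → Tremarctos_gracilis; the MRCA is the node subtending ((Drosophila_litoralis,Sorghum_litoralis,Takifugu_gracilis),((Saimiri_longipes,(Homo_viridis,Tremarctos_gracilis),Arabidopsis_palustris),(Enhydra_viridis,Apis_elegans)),(Oryza_gracilis,Castanea_rubra)).
Branch lengths along that path: 0.14 + 0.11 + 1.23 + 0.75 + 1.32 + 1.06 = 4.61.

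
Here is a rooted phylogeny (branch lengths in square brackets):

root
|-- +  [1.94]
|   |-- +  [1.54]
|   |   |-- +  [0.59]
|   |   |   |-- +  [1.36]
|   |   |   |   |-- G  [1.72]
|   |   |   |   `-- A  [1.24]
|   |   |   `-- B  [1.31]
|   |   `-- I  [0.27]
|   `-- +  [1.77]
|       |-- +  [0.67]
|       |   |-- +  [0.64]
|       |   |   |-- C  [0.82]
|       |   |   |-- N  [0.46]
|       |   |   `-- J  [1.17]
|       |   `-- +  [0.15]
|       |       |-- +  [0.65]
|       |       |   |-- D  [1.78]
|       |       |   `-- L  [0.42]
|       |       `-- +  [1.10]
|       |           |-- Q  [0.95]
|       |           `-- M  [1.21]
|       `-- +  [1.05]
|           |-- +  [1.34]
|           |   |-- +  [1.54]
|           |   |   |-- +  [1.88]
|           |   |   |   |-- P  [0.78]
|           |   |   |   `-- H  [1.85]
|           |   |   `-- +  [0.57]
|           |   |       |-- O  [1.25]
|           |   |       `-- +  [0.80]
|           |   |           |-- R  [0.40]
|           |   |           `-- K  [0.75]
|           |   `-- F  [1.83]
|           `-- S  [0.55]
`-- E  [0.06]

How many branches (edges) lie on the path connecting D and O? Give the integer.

9

The MRCA of D and O is the node subtending (((C,N,J),((D,L),(Q,M))),((((P,H),(O,(R,K))),F),S)).
From D up to that node: 4 branches. From O up to the same node: 5 branches. Total: 4 + 5 = 9.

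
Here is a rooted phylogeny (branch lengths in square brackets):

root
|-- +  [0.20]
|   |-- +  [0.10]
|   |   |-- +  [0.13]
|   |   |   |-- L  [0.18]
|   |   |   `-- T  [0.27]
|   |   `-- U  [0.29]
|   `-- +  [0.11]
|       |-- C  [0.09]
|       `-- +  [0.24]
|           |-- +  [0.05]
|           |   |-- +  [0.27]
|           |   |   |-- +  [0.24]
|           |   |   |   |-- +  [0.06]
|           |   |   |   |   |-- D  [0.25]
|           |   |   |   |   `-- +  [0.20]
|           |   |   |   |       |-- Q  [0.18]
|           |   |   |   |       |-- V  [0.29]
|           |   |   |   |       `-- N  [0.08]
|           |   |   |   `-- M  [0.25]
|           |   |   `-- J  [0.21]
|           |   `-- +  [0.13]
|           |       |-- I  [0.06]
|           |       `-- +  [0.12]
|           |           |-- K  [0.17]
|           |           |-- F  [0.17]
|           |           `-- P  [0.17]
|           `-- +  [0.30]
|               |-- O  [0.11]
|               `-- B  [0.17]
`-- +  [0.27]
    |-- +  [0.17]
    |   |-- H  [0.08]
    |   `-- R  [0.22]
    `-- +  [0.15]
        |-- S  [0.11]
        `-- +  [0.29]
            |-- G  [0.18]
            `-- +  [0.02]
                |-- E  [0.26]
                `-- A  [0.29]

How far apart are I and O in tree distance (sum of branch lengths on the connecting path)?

0.65

The path runs I → … → MRCA → … → O; the MRCA is the node subtending (((((D,(Q,V,N)),M),J),(I,(K,F,P))),(O,B)).
Branch lengths along that path: 0.06 + 0.13 + 0.05 + 0.30 + 0.11 = 0.65.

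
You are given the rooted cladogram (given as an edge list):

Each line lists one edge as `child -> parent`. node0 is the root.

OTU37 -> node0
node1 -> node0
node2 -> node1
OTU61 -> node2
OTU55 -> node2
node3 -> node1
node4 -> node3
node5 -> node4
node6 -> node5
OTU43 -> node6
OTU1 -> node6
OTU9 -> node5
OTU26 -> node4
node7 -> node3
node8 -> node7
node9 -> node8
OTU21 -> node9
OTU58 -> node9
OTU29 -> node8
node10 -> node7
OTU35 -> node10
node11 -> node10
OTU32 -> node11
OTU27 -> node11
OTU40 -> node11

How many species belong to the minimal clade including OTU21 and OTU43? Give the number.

11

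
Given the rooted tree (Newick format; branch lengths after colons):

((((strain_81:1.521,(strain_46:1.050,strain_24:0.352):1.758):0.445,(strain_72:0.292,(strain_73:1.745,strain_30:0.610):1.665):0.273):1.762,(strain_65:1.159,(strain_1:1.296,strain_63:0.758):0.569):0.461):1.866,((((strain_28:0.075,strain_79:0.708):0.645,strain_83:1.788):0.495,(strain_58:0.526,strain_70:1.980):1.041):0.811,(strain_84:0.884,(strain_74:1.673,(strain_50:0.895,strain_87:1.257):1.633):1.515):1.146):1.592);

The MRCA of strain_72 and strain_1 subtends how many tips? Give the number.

The MRCA of strain_72 and strain_1 is the node subtending (((strain_81,(strain_46,strain_24)),(strain_72,(strain_73,strain_30))),(strain_65,(strain_1,strain_63))).
That clade contains 9 terminal taxa: strain_1, strain_24, strain_30, strain_46, strain_63, strain_65, strain_72, strain_73, strain_81.

9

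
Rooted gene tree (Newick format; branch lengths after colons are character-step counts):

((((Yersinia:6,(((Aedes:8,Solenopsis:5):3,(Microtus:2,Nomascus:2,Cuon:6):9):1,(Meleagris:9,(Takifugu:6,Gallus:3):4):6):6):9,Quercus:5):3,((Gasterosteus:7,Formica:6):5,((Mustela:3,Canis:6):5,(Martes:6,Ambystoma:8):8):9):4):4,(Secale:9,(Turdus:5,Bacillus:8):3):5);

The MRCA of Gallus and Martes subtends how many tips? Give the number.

The MRCA of Gallus and Martes is the node subtending (((Yersinia,(((Aedes,Solenopsis),(Microtus,Nomascus,Cuon)),(Meleagris,(Takifugu,Gallus)))),Quercus),((Gasterosteus,Formica),((Mustela,Canis),(Martes,Ambystoma)))).
That clade contains 16 terminal taxa: Aedes, Ambystoma, Canis, Cuon, Formica, Gallus, Gasterosteus, Martes, Meleagris, Microtus, Mustela, Nomascus, Quercus, Solenopsis, Takifugu, Yersinia.

16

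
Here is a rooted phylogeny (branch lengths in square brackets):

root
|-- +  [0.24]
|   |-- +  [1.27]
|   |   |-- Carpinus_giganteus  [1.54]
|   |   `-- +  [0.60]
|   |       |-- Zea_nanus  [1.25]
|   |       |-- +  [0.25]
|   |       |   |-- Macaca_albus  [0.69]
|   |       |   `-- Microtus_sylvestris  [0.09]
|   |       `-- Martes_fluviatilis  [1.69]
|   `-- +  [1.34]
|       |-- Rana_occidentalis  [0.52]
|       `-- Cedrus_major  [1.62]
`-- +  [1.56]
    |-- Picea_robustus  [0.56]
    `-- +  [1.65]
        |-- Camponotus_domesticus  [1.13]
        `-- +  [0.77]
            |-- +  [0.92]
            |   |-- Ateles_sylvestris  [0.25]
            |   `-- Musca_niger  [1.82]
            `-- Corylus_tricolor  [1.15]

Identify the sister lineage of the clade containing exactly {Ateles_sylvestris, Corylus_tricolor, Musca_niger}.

Camponotus_domesticus

The clade containing exactly {Ateles_sylvestris, Corylus_tricolor, Musca_niger} attaches to the tree at the node subtending (Camponotus_domesticus,((Ateles_sylvestris,Musca_niger),Corylus_tricolor)).
The other lineage descending from that same node — the sister group — is the single tip Camponotus_domesticus.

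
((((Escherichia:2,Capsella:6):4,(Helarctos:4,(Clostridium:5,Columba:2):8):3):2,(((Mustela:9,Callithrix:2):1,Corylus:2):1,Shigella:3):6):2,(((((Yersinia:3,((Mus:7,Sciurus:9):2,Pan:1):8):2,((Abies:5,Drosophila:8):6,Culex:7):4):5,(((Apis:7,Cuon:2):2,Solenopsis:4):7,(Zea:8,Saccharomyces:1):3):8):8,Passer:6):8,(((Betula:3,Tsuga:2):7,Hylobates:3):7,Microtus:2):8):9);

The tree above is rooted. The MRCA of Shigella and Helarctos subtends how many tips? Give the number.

9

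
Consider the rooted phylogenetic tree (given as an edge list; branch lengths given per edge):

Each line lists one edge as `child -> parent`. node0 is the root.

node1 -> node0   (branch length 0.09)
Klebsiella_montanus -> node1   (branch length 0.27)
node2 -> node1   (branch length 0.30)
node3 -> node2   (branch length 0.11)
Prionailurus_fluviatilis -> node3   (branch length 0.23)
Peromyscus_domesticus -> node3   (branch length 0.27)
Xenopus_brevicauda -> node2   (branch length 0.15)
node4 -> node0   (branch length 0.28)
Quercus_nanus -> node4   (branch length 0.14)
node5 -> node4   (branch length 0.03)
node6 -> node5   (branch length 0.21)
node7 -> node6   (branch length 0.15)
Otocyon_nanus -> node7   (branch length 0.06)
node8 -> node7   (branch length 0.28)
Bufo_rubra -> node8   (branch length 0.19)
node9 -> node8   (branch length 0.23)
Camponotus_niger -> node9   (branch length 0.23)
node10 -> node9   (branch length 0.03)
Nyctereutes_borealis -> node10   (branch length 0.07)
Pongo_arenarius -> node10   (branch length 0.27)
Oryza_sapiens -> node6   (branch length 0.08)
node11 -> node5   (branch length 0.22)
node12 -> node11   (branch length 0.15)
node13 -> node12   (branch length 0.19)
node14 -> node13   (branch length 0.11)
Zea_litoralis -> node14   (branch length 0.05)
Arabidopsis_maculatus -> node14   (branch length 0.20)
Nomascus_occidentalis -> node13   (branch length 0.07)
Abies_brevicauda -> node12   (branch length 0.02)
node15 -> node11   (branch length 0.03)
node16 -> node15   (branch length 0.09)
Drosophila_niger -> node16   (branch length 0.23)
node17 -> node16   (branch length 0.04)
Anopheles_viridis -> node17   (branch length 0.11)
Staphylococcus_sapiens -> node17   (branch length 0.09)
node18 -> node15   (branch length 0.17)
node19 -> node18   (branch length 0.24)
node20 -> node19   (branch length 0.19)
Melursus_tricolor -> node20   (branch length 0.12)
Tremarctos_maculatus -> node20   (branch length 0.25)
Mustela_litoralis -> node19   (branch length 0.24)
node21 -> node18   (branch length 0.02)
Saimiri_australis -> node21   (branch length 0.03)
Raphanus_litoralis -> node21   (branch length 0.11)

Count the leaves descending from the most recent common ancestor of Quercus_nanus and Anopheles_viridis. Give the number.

19

The MRCA of Quercus_nanus and Anopheles_viridis is the node subtending (Quercus_nanus,(((Otocyon_nanus,(Bufo_rubra,(Camponotus_niger,(Nyctereutes_borealis,Pongo_arenarius)))),Oryza_sapiens),((((Zea_litoralis,Arabidopsis_maculatus),Nomascus_occidentalis),Abies_brevicauda),((Drosophila_niger,(Anopheles_viridis,Staphylococcus_sapiens)),(((Melursus_tricolor,Tremarctos_maculatus),Mustela_litoralis),(Saimiri_australis,Raphanus_litoralis)))))).
That clade contains 19 terminal taxa: Abies_brevicauda, Anopheles_viridis, Arabidopsis_maculatus, Bufo_rubra, Camponotus_niger, Drosophila_niger, Melursus_tricolor, Mustela_litoralis, Nomascus_occidentalis, Nyctereutes_borealis, Oryza_sapiens, Otocyon_nanus, Pongo_arenarius, Quercus_nanus, Raphanus_litoralis, Saimiri_australis, Staphylococcus_sapiens, Tremarctos_maculatus, Zea_litoralis.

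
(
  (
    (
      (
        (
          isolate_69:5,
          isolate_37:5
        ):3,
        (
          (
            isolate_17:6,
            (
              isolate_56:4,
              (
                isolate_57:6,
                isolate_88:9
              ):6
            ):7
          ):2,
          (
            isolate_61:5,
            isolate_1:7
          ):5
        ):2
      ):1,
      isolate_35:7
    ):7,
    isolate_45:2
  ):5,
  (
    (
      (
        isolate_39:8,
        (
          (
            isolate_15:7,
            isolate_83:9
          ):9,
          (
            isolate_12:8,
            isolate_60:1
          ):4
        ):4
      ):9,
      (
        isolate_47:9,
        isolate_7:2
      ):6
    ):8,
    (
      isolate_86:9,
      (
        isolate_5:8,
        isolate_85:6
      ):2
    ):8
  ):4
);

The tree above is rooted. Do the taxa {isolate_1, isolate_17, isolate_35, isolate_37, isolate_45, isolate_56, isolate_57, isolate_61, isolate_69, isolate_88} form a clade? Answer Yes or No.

Yes

The most recent common ancestor of these taxa subtends ((((isolate_69,isolate_37),((isolate_17,(isolate_56,(isolate_57,isolate_88))),(isolate_61,isolate_1))),isolate_35),isolate_45).
That clade has exactly 10 tips — every listed taxon and nothing else — so the group is monophyletic.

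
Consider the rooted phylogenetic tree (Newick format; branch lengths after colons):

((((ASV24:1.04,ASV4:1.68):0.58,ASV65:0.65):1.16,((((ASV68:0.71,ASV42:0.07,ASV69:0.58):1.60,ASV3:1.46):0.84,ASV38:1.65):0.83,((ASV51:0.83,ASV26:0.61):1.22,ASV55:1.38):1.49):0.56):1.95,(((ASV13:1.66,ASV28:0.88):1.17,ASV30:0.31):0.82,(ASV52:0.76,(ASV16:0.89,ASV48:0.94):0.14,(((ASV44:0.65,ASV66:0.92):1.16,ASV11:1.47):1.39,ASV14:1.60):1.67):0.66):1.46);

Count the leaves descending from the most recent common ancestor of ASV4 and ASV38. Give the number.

11

The MRCA of ASV4 and ASV38 is the node subtending (((ASV24,ASV4),ASV65),((((ASV68,ASV42,ASV69),ASV3),ASV38),((ASV51,ASV26),ASV55))).
That clade contains 11 terminal taxa: ASV24, ASV26, ASV3, ASV38, ASV4, ASV42, ASV51, ASV55, ASV65, ASV68, ASV69.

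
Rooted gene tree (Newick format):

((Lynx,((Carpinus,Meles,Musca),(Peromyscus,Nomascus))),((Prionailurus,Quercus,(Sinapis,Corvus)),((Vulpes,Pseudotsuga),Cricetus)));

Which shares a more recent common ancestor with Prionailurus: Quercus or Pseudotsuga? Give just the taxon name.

The MRCA of Prionailurus and Quercus subtends (Prionailurus,Quercus,(Sinapis,Corvus)) (4 taxa).
The MRCA of Prionailurus and Pseudotsuga subtends ((Prionailurus,Quercus,(Sinapis,Corvus)),((Vulpes,Pseudotsuga),Cricetus)) (7 taxa).
The first is nested inside the second, so Prionailurus shares a more recent common ancestor with Quercus.

Quercus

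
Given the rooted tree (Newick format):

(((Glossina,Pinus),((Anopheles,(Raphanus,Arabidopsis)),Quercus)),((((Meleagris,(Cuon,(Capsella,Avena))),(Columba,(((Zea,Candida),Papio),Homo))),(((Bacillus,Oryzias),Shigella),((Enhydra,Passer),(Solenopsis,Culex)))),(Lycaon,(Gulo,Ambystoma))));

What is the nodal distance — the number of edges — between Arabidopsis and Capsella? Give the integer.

The MRCA of Arabidopsis and Capsella is the root of the tree.
From Arabidopsis up to that node: 5 branches. From Capsella up to the same node: 7 branches. Total: 5 + 7 = 12.

12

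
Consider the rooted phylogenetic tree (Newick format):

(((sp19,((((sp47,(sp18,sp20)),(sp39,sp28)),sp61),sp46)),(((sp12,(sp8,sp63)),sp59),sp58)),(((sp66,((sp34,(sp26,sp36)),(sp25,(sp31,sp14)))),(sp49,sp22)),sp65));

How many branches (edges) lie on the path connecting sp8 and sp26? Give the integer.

The MRCA of sp8 and sp26 is the root of the tree.
From sp8 up to that node: 6 branches. From sp26 up to the same node: 7 branches. Total: 6 + 7 = 13.

13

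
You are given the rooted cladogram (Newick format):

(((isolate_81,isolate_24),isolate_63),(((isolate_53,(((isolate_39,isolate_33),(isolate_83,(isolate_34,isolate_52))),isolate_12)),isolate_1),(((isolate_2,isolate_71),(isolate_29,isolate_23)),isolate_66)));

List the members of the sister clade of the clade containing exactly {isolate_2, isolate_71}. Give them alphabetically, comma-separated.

The clade containing exactly {isolate_2, isolate_71} attaches to the tree at the node subtending ((isolate_2,isolate_71),(isolate_29,isolate_23)).
The other lineage descending from that same node — the sister group — is (isolate_29,isolate_23); its 2 tips in alphabetical order are the answer.

isolate_23, isolate_29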